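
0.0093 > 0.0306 False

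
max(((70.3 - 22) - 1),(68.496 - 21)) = 47.496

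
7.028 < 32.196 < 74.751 True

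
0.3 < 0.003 False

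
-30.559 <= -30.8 False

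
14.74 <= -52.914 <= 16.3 False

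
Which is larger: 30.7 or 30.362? 30.7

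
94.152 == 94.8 False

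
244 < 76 False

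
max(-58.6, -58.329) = -58.329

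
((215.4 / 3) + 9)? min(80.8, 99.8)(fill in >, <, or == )==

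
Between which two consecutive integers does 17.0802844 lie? 17 and 18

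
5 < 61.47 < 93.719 True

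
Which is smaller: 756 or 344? 344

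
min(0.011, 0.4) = 0.011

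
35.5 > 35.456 True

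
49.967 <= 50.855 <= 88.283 True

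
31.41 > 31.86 False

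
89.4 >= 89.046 True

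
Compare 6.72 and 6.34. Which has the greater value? 6.72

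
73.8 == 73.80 True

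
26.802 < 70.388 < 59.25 False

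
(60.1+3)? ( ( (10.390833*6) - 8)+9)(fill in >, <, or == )<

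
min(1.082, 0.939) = 0.939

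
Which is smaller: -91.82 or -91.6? -91.82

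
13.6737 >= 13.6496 True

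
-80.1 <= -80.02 True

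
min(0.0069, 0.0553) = 0.0069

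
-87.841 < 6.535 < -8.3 False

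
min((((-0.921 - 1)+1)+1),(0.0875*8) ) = 0.079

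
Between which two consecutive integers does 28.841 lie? 28 and 29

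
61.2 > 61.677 False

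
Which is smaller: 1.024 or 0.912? 0.912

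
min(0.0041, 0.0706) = 0.0041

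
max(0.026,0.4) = 0.4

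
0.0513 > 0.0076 True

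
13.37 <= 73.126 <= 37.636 False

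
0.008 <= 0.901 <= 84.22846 True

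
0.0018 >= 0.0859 False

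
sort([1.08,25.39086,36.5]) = [1.08,25.39086,36.5]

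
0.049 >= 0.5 False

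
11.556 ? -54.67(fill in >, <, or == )>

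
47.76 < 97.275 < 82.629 False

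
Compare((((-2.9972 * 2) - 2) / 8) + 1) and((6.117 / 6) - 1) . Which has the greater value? ((6.117 / 6) - 1)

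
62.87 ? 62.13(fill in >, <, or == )>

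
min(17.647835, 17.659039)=17.647835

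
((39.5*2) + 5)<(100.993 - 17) False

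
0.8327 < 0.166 False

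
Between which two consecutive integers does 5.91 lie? 5 and 6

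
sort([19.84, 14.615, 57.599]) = [14.615, 19.84, 57.599]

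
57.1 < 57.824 True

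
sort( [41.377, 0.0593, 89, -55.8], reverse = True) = [89, 41.377, 0.0593, -55.8]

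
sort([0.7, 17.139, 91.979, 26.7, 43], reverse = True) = [91.979, 43, 26.7, 17.139, 0.7]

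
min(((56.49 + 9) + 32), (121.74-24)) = 97.49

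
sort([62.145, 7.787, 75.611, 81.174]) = [7.787, 62.145, 75.611, 81.174]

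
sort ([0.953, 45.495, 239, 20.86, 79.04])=[0.953, 20.86, 45.495, 79.04, 239]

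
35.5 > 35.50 False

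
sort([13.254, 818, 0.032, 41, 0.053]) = [0.032, 0.053, 13.254, 41, 818]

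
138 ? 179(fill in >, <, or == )<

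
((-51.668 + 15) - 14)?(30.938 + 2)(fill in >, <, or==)<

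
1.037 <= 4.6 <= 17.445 True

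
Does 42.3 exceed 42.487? No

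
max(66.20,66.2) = 66.2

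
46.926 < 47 True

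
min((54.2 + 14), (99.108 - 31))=68.108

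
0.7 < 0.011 False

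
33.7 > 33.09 True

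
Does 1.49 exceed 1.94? No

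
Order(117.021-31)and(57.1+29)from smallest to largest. (117.021-31), (57.1+29)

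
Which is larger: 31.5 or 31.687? 31.687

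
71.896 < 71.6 False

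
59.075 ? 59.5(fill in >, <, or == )<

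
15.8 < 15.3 False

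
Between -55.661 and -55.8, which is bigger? -55.661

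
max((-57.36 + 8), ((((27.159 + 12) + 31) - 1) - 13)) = 56.159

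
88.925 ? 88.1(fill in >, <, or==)>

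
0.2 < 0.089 False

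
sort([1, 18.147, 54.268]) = [1, 18.147, 54.268]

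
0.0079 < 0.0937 True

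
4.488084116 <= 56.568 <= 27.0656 False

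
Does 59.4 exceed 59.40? No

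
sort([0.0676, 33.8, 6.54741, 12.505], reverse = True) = [33.8, 12.505, 6.54741, 0.0676]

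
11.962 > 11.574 True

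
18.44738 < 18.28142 False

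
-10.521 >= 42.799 False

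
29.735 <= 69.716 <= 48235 True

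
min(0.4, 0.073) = 0.073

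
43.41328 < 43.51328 True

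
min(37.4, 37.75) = 37.4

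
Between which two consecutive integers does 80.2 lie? 80 and 81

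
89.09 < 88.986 False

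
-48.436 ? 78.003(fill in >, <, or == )<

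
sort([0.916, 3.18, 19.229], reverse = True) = [19.229, 3.18, 0.916]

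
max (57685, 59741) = 59741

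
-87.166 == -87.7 False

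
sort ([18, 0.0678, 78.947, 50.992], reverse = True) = [78.947, 50.992, 18, 0.0678]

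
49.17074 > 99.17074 False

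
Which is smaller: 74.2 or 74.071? 74.071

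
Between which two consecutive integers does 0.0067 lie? 0 and 1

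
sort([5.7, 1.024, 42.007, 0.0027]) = [0.0027, 1.024, 5.7, 42.007]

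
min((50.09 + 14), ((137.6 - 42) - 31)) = 64.09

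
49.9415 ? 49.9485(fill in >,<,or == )<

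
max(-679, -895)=-679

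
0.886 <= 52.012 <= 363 True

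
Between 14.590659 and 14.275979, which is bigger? 14.590659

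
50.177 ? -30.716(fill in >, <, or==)>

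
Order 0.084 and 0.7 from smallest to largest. 0.084, 0.7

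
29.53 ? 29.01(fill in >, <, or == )>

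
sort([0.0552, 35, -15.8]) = [-15.8, 0.0552, 35]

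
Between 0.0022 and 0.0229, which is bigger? 0.0229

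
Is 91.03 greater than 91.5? No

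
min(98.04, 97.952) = 97.952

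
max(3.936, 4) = 4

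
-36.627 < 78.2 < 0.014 False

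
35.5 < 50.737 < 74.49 True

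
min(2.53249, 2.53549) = 2.53249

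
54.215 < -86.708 False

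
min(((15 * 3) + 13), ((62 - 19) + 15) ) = 58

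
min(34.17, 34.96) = 34.17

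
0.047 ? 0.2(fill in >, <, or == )<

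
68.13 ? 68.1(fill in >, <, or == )>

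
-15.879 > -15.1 False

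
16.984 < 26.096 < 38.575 True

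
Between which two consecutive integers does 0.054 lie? 0 and 1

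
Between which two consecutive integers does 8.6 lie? 8 and 9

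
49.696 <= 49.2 False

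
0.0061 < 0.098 True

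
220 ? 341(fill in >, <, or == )<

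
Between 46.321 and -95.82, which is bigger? 46.321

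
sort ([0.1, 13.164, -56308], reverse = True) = [13.164, 0.1, -56308]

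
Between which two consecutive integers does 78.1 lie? 78 and 79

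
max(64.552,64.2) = 64.552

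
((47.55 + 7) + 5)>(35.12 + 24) True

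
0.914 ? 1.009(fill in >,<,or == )<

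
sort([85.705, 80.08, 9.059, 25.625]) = [9.059, 25.625, 80.08, 85.705]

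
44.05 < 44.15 True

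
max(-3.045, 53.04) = 53.04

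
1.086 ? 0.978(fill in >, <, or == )>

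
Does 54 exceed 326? No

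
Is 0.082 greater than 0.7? No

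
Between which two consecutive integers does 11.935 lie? 11 and 12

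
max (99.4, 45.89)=99.4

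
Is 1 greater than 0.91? Yes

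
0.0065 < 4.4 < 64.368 True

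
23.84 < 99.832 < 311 True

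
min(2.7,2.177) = 2.177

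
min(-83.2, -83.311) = -83.311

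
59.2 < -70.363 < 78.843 False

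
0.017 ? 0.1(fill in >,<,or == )<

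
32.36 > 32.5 False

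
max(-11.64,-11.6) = -11.6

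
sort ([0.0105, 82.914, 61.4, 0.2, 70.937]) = [0.0105, 0.2, 61.4, 70.937, 82.914]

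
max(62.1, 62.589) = 62.589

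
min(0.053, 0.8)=0.053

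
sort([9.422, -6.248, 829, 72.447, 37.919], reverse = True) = [829, 72.447, 37.919, 9.422, -6.248]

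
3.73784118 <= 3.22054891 False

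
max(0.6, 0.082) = 0.6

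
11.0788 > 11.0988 False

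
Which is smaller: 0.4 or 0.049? 0.049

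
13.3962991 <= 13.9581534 True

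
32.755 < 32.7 False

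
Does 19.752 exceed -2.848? Yes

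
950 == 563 False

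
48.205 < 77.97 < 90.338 True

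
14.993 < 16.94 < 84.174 True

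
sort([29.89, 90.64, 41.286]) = [29.89, 41.286, 90.64]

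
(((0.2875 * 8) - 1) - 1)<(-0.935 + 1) False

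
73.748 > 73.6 True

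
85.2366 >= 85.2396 False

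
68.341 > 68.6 False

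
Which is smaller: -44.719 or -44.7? -44.719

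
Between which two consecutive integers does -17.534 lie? -18 and -17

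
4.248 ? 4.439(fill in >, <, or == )<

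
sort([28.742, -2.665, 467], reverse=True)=[467, 28.742, -2.665]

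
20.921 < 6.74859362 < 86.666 False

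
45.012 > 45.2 False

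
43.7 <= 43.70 True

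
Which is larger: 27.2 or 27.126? 27.2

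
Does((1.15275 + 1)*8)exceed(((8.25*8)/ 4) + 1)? No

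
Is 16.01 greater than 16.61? No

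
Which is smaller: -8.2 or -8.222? -8.222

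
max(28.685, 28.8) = 28.8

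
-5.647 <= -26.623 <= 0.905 False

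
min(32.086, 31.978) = 31.978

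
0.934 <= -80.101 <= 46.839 False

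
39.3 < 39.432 True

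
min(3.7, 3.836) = 3.7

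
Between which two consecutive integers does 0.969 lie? 0 and 1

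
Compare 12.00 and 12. They are equal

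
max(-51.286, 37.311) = 37.311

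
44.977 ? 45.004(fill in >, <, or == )<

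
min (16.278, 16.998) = 16.278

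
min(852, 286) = 286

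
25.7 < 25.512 False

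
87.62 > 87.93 False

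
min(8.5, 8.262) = 8.262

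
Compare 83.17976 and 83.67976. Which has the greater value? 83.67976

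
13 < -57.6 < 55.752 False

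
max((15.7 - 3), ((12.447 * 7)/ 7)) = 12.7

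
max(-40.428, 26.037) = 26.037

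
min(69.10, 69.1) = 69.10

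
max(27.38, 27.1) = 27.38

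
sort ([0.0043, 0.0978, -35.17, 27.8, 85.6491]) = [-35.17, 0.0043, 0.0978, 27.8, 85.6491]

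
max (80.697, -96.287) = 80.697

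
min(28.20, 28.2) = 28.20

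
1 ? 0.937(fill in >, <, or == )>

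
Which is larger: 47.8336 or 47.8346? 47.8346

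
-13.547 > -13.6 True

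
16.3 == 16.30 True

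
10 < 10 False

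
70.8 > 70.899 False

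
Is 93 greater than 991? No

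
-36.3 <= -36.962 False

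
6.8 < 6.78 False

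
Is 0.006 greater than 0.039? No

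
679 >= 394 True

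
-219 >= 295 False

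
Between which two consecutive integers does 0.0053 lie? 0 and 1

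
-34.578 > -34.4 False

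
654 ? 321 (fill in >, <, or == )>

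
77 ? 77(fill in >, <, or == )==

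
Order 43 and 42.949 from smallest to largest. 42.949, 43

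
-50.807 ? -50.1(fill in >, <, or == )<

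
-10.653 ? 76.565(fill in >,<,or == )<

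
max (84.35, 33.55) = 84.35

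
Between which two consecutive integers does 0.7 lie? 0 and 1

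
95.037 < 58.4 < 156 False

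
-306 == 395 False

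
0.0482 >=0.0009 True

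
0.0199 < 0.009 False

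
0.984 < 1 True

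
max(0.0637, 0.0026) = 0.0637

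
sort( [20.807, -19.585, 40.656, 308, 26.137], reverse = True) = [308, 40.656, 26.137, 20.807, -19.585]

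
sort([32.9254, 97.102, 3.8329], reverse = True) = [97.102, 32.9254, 3.8329]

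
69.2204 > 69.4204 False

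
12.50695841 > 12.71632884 False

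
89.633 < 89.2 False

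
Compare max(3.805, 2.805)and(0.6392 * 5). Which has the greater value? max(3.805, 2.805)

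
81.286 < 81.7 True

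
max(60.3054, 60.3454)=60.3454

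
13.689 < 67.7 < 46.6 False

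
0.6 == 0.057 False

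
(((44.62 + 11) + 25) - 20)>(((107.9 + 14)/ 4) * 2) False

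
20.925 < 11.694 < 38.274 False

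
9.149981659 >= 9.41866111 False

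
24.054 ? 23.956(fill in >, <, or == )>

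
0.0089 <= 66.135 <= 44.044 False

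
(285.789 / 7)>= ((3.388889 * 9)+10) True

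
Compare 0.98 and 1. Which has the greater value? 1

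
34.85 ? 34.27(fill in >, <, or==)>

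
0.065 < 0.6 True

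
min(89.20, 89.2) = 89.20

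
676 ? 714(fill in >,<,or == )<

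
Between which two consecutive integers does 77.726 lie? 77 and 78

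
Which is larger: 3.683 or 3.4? 3.683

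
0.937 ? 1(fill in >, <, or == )<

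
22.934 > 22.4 True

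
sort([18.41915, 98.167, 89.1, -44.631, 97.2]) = [-44.631, 18.41915, 89.1, 97.2, 98.167]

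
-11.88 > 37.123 False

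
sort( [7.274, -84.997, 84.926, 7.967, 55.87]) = [-84.997, 7.274, 7.967, 55.87, 84.926]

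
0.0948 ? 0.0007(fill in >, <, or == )>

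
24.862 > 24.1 True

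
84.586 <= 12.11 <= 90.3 False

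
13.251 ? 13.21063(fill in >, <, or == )>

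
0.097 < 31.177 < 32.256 True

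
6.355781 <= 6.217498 False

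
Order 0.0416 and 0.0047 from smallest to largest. 0.0047, 0.0416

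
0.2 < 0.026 False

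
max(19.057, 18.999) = 19.057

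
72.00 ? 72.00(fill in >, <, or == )==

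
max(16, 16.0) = 16.0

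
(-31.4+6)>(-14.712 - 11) True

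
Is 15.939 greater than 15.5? Yes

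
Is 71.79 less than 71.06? No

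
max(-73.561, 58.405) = 58.405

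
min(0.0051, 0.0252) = 0.0051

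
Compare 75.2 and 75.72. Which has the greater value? 75.72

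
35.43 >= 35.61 False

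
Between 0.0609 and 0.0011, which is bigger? 0.0609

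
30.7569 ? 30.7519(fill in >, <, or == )>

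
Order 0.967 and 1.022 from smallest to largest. 0.967, 1.022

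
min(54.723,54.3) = 54.3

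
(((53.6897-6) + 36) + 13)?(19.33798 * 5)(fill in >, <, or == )<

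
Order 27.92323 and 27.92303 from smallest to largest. 27.92303, 27.92323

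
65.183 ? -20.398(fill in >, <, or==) >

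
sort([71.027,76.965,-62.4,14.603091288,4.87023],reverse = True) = [76.965,71.027,14.603091288,4.87023,-62.4]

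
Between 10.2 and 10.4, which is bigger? 10.4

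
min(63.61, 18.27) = 18.27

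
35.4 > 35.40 False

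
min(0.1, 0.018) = 0.018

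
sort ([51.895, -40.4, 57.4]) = [-40.4, 51.895, 57.4]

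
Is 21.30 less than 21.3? No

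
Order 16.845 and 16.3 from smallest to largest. 16.3, 16.845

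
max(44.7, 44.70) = 44.70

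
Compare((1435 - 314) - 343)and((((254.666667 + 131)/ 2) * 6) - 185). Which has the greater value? ((((254.666667 + 131)/ 2) * 6) - 185)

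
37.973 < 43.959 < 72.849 True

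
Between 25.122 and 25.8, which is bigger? 25.8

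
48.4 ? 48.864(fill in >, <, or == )<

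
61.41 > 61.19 True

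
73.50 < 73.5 False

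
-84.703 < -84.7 True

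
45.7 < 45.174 False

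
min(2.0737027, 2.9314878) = 2.0737027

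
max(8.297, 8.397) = 8.397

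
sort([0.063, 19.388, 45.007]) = [0.063, 19.388, 45.007]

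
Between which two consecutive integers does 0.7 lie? 0 and 1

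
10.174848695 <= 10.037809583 False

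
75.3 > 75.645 False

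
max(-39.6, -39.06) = -39.06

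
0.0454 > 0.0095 True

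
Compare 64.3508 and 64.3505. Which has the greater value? 64.3508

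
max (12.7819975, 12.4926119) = 12.7819975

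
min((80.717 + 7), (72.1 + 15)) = 87.1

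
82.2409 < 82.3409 True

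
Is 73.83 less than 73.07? No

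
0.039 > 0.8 False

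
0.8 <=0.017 False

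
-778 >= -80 False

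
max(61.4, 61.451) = 61.451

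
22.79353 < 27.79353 True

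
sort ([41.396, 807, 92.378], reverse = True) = [807, 92.378, 41.396]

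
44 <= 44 True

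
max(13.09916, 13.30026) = 13.30026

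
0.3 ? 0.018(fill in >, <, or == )>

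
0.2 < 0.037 False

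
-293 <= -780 False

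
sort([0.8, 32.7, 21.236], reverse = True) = [32.7, 21.236, 0.8]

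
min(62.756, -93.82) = -93.82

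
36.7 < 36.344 False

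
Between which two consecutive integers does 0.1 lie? 0 and 1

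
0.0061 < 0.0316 True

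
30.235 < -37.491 False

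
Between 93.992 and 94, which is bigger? 94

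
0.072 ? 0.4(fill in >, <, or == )<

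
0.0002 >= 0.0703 False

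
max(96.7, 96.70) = 96.70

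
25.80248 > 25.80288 False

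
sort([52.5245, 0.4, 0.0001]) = [0.0001, 0.4, 52.5245]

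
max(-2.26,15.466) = 15.466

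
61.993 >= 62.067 False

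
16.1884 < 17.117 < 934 True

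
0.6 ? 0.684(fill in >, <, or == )<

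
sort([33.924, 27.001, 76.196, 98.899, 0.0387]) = [0.0387, 27.001, 33.924, 76.196, 98.899]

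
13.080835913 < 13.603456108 True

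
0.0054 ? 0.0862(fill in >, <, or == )<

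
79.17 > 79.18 False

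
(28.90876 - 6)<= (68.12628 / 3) False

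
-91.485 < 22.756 True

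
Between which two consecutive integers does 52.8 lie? 52 and 53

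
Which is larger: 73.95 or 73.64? 73.95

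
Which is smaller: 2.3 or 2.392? 2.3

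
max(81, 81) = 81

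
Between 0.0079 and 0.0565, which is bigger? 0.0565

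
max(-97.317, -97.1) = -97.1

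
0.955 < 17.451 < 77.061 True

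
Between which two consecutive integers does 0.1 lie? 0 and 1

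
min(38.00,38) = 38.00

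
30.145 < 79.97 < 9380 True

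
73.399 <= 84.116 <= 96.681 True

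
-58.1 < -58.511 False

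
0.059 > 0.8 False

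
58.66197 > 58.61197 True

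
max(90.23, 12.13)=90.23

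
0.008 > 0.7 False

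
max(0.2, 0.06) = 0.2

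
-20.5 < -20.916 False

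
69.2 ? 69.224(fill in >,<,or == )<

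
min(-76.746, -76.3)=-76.746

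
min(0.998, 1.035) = 0.998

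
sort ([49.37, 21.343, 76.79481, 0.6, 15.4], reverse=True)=[76.79481, 49.37, 21.343, 15.4, 0.6]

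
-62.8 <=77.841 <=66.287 False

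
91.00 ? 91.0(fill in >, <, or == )==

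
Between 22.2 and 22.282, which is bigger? 22.282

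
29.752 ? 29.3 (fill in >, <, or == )>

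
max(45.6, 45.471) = 45.6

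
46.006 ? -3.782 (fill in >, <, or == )>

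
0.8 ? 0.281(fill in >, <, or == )>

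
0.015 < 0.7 True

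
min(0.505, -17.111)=-17.111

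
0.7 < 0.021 False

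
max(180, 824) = 824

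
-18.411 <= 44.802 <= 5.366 False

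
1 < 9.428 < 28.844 True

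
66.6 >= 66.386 True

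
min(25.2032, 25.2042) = 25.2032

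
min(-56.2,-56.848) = -56.848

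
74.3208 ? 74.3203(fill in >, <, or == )>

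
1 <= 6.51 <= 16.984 True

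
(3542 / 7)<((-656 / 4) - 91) False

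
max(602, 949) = 949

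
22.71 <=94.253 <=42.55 False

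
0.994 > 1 False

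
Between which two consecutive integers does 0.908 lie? 0 and 1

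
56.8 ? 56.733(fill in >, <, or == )>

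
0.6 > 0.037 True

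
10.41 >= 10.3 True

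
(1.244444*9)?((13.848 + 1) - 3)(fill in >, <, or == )<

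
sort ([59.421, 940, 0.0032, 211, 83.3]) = [0.0032, 59.421, 83.3, 211, 940]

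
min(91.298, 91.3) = 91.298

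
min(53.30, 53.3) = 53.30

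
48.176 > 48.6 False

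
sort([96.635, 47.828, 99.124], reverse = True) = [99.124, 96.635, 47.828]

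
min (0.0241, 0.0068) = 0.0068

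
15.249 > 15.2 True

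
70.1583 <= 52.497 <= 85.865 False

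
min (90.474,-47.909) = -47.909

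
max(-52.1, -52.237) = -52.1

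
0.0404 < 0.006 False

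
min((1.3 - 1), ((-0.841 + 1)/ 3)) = 0.053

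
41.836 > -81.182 True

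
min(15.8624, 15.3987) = 15.3987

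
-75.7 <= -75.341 True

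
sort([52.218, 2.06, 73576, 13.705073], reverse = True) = [73576, 52.218, 13.705073, 2.06]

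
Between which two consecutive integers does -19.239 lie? -20 and -19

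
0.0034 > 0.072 False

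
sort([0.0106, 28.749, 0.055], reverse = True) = [28.749, 0.055, 0.0106]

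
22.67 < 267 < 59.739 False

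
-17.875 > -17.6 False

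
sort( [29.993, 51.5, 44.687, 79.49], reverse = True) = [79.49, 51.5, 44.687, 29.993]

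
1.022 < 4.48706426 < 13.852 True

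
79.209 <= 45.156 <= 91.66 False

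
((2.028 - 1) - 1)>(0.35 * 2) False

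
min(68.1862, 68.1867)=68.1862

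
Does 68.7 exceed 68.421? Yes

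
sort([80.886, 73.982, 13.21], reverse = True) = [80.886, 73.982, 13.21]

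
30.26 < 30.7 True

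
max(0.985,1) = 1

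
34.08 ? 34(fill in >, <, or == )>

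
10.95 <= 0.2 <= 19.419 False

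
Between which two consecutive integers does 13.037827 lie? 13 and 14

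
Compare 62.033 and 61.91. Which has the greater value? 62.033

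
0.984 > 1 False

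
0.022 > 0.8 False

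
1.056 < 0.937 False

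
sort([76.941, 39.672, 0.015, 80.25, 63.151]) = [0.015, 39.672, 63.151, 76.941, 80.25]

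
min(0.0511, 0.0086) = 0.0086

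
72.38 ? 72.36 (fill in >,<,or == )>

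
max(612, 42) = 612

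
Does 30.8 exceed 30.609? Yes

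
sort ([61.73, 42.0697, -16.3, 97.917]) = [-16.3, 42.0697, 61.73, 97.917]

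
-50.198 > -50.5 True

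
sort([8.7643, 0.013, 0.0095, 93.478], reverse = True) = [93.478, 8.7643, 0.013, 0.0095]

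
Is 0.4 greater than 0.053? Yes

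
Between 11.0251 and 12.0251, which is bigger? 12.0251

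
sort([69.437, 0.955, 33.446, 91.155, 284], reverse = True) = [284, 91.155, 69.437, 33.446, 0.955]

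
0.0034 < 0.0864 True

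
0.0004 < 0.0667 True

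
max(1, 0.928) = 1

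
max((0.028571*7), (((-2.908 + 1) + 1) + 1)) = 0.199997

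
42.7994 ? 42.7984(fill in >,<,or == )>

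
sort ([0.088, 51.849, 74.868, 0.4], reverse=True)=[74.868, 51.849, 0.4, 0.088]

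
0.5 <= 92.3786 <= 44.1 False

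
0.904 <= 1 True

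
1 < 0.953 False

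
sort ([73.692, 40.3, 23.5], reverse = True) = [73.692, 40.3, 23.5]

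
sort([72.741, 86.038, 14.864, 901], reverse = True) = [901, 86.038, 72.741, 14.864]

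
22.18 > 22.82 False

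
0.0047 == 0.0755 False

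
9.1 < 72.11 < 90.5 True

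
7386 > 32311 False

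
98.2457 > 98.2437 True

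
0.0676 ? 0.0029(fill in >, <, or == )>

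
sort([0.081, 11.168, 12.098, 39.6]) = [0.081, 11.168, 12.098, 39.6]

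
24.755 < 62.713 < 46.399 False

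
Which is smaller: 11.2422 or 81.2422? 11.2422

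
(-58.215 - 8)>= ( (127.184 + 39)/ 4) False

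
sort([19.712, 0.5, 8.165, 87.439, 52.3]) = [0.5, 8.165, 19.712, 52.3, 87.439]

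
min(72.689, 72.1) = 72.1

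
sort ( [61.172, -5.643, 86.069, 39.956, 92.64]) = [-5.643, 39.956, 61.172, 86.069, 92.64]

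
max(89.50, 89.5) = 89.5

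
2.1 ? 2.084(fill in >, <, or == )>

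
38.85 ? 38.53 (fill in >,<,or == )>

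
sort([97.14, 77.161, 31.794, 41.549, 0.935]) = [0.935, 31.794, 41.549, 77.161, 97.14]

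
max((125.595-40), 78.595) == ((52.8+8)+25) False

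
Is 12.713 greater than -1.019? Yes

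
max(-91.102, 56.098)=56.098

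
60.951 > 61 False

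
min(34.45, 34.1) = 34.1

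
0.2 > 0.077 True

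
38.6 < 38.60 False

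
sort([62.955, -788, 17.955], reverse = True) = [62.955, 17.955, -788]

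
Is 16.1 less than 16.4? Yes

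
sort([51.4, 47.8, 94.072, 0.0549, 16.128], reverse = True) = [94.072, 51.4, 47.8, 16.128, 0.0549]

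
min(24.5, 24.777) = 24.5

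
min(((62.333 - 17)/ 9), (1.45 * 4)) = 5.037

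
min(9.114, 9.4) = 9.114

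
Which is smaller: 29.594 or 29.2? 29.2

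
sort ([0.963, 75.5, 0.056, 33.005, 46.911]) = [0.056, 0.963, 33.005, 46.911, 75.5]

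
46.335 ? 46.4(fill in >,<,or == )<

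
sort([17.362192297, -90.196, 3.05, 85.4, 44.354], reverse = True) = [85.4, 44.354, 17.362192297, 3.05, -90.196]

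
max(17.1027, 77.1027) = 77.1027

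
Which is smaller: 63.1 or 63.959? 63.1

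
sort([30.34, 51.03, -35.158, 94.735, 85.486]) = [-35.158, 30.34, 51.03, 85.486, 94.735]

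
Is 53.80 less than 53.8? No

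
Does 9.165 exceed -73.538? Yes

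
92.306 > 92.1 True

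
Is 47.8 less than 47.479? No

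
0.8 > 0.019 True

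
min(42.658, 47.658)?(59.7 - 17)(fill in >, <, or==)<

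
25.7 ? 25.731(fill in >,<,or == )<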